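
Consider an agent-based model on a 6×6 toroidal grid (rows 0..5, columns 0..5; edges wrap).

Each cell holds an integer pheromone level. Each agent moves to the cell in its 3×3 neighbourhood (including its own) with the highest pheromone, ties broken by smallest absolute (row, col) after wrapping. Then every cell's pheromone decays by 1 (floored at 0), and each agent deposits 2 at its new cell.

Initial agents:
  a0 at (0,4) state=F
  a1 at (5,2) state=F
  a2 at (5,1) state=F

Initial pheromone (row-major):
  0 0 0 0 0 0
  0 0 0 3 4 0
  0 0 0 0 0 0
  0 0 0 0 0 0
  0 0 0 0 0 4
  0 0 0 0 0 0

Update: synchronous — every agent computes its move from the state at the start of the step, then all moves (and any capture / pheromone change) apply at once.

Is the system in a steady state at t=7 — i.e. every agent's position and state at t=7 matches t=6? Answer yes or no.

t=1: a0@(1,4) a1@(0,1) a2@(0,0) | pheromone: 2 2 0 0 0 0 / 0 0 0 2 5 0 / 0 0 0 0 0 0 / 0 0 0 0 0 0 / 0 0 0 0 0 3 / 0 0 0 0 0 0
t=2: a0@(1,4) a1@(0,0) a2@(0,0) | pheromone: 5 1 0 0 0 0 / 0 0 0 1 6 0 / 0 0 0 0 0 0 / 0 0 0 0 0 0 / 0 0 0 0 0 2 / 0 0 0 0 0 0
t=3: a0@(1,4) a1@(0,0) a2@(0,0) | pheromone: 8 0 0 0 0 0 / 0 0 0 0 7 0 / 0 0 0 0 0 0 / 0 0 0 0 0 0 / 0 0 0 0 0 1 / 0 0 0 0 0 0
t=4: a0@(1,4) a1@(0,0) a2@(0,0) | pheromone: 11 0 0 0 0 0 / 0 0 0 0 8 0 / 0 0 0 0 0 0 / 0 0 0 0 0 0 / 0 0 0 0 0 0 / 0 0 0 0 0 0
t=5: a0@(1,4) a1@(0,0) a2@(0,0) | pheromone: 14 0 0 0 0 0 / 0 0 0 0 9 0 / 0 0 0 0 0 0 / 0 0 0 0 0 0 / 0 0 0 0 0 0 / 0 0 0 0 0 0
t=6: a0@(1,4) a1@(0,0) a2@(0,0) | pheromone: 17 0 0 0 0 0 / 0 0 0 0 10 0 / 0 0 0 0 0 0 / 0 0 0 0 0 0 / 0 0 0 0 0 0 / 0 0 0 0 0 0
t=7: a0@(1,4) a1@(0,0) a2@(0,0) | pheromone: 20 0 0 0 0 0 / 0 0 0 0 11 0 / 0 0 0 0 0 0 / 0 0 0 0 0 0 / 0 0 0 0 0 0 / 0 0 0 0 0 0

yes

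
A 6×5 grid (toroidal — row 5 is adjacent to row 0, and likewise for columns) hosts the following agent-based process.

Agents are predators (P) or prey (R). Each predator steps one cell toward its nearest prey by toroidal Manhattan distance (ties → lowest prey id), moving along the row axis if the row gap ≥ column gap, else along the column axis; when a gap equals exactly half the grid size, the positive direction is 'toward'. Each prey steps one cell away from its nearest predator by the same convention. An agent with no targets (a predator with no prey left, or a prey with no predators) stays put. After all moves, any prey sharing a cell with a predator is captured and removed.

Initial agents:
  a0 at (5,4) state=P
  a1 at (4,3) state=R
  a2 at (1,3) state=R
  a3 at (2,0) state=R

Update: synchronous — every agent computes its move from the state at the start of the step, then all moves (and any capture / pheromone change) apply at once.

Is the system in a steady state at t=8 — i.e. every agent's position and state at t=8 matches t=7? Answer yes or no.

no

t=1: a0@(4,4):P a1@(3,3):R a2@(2,3):R a3@(1,0):R
t=2: a0@(3,4):P a1@(2,3):R a2@(1,3):R a3@(0,0):R
t=3: a0@(2,4):P a1@(1,3):R a2@(0,3):R a3@(5,0):R
t=4: a0@(1,4):P a1@(0,3):R a2@(5,3):R a3@(4,0):R
t=5: a0@(0,4):P a1@(5,3):R a2@(4,3):R a3@(3,0):R
t=6: a0@(5,4):P a1@(4,3):R a2@(3,3):R a3@(2,0):R
t=7: a0@(4,4):P a1@(3,3):R a2@(2,3):R a3@(1,0):R
t=8: a0@(3,4):P a1@(2,3):R a2@(1,3):R a3@(0,0):R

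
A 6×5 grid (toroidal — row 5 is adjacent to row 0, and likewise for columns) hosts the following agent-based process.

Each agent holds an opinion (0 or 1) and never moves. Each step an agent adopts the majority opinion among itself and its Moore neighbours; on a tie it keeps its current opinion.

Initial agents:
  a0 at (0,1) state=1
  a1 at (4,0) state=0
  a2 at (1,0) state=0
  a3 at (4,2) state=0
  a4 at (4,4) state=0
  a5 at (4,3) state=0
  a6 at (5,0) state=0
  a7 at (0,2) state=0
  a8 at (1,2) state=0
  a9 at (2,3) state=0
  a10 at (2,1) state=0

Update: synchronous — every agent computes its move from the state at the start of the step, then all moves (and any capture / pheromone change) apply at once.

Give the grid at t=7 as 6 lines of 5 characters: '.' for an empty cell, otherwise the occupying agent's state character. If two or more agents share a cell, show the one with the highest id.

t=1: a0@(0,1):0 a1@(4,0):0 a2@(1,0):0 a3@(4,2):0 a4@(4,4):0 a5@(4,3):0 a6@(5,0):0 a7@(0,2):0 a8@(1,2):0 a9@(2,3):0 a10@(2,1):0
t=2: (unchanged — steady state)

.00..
0.0..
.0.0.
.....
0.000
0....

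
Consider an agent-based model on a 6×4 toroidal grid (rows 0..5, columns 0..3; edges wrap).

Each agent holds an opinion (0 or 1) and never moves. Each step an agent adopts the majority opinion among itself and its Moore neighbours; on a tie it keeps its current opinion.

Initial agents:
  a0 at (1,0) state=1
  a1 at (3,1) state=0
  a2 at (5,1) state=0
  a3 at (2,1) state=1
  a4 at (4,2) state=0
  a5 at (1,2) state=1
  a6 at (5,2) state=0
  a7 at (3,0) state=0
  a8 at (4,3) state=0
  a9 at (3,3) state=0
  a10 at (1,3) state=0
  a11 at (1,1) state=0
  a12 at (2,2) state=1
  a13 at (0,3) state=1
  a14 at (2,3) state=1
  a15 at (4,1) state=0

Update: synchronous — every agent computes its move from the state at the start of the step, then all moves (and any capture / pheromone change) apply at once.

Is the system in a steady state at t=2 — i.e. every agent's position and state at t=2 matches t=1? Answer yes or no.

yes

t=1: a0@(1,0):1 a1@(3,1):0 a2@(5,1):0 a3@(2,1):1 a4@(4,2):0 a5@(1,2):1 a6@(5,2):0 a7@(3,0):0 a8@(4,3):0 a9@(3,3):0 a10@(1,3):1 a11@(1,1):1 a12@(2,2):1 a13@(0,3):1 a14@(2,3):1 a15@(4,1):0
t=2: (unchanged — steady state)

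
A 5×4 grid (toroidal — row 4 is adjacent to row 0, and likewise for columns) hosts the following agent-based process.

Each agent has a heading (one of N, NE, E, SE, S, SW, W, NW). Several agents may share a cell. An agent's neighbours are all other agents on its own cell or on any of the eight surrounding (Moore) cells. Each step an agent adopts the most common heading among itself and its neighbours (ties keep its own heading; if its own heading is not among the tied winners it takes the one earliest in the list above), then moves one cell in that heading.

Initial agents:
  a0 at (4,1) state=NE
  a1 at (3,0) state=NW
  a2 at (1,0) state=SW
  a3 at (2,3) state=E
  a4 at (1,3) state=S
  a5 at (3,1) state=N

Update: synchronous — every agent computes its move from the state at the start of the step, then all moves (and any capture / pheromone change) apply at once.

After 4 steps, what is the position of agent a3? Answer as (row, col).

t=1: a0@(3,2):NE a1@(2,3):NW a2@(2,3):SW a3@(2,0):E a4@(2,3):S a5@(2,1):N
t=2: a0@(2,3):NE a1@(1,2):NW a2@(3,2):SW a3@(2,1):E a4@(3,3):S a5@(1,1):N
t=3: a0@(1,0):NE a1@(0,1):NW a2@(4,1):SW a3@(2,2):E a4@(4,3):S a5@(0,1):N
t=4: a0@(0,1):NE a1@(4,0):NW a2@(0,0):SW a3@(2,3):E a4@(0,3):S a5@(4,1):N

(2, 3)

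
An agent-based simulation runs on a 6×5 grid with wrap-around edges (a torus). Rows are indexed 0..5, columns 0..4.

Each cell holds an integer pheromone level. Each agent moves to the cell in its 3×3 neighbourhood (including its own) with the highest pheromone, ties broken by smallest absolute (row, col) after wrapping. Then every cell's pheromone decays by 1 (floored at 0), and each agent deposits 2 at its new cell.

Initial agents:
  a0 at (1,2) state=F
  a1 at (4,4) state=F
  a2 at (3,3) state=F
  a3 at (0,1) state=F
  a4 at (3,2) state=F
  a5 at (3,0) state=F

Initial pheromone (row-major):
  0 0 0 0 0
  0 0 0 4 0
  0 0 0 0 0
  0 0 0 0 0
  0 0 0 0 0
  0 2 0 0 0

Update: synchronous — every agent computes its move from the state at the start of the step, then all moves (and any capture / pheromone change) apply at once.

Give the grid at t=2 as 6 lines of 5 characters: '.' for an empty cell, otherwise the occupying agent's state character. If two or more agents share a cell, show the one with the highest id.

.....
...F.
F....
.....
.....
.F...

t=1: a0@(1,3) a1@(3,0) a2@(2,2) a3@(5,1) a4@(2,1) a5@(2,0) | pheromone: 0 0 0 0 0 / 0 0 0 5 0 / 2 2 2 0 0 / 2 0 0 0 0 / 0 0 0 0 0 / 0 3 0 0 0
t=2: a0@(1,3) a1@(2,0) a2@(1,3) a3@(5,1) a4@(2,0) a5@(2,0) | pheromone: 0 0 0 0 0 / 0 0 0 8 0 / 7 1 1 0 0 / 1 0 0 0 0 / 0 0 0 0 0 / 0 4 0 0 0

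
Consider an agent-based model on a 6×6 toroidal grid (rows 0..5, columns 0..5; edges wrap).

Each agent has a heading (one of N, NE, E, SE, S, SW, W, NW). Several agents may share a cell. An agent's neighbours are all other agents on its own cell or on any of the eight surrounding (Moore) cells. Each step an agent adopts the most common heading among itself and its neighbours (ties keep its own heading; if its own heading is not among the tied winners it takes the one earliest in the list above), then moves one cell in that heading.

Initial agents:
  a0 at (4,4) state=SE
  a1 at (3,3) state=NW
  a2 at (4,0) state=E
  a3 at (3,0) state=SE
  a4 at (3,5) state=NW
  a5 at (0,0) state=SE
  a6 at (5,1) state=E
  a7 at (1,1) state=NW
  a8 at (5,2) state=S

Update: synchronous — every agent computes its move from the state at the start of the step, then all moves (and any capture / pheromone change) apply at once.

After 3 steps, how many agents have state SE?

2

t=1: a0@(3,3):NW a1@(2,2):NW a2@(4,1):E a3@(4,1):SE a4@(4,0):SE a5@(1,1):SE a6@(5,2):E a7@(0,0):NW a8@(0,2):S
t=2: a0@(2,2):NW a1@(1,1):NW a2@(4,2):E a3@(5,2):SE a4@(5,1):SE a5@(0,0):NW a6@(5,3):E a7@(5,5):NW a8@(1,2):S
t=3: a0@(1,1):NW a1@(0,0):NW a2@(4,3):E a3@(0,3):SE a4@(0,2):SE a5@(5,5):NW a6@(5,4):E a7@(4,4):NW a8@(0,1):NW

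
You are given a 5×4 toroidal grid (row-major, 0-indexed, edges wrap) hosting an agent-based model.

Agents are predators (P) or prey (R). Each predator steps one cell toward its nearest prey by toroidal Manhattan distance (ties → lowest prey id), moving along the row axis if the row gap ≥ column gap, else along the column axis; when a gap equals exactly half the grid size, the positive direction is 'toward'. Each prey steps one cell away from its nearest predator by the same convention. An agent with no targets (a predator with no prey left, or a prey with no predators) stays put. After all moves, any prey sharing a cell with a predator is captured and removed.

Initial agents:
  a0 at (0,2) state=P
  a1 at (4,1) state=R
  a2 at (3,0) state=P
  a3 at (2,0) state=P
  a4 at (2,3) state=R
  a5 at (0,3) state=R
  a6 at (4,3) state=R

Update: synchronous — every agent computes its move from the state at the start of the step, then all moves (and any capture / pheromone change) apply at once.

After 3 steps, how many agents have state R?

t=1: a0@(0,3):P a1@(3,1):R a2@(4,0):P a3@(2,3):P a4@(2,2):R a5@(0,0):R a6@(3,3):R
t=2: a0@(0,0):P a1@(2,1):R a2@(0,0):P a3@(2,2):P a4@(2,1):R a5@(0,1):R a6@(4,3):R
t=3: a0@(0,1):P a1@(2,0):R a2@(0,1):P a3@(2,1):P a4@(2,0):R a5@(0,2):R a6@(3,3):R

4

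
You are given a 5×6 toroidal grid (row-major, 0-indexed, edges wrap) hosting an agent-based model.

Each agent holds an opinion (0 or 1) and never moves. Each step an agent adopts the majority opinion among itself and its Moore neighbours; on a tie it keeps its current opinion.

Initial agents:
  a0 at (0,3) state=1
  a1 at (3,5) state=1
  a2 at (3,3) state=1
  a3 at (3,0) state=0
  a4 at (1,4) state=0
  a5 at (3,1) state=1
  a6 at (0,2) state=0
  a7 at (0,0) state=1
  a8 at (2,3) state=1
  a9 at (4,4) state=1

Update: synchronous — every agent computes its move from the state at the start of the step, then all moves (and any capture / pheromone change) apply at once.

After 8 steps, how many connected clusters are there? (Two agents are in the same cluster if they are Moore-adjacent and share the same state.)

3

t=1: a0@(0,3):1 a1@(3,5):1 a2@(3,3):1 a3@(3,0):1 a4@(1,4):1 a5@(3,1):1 a6@(0,2):0 a7@(0,0):1 a8@(2,3):1 a9@(4,4):1
t=2: (unchanged — steady state)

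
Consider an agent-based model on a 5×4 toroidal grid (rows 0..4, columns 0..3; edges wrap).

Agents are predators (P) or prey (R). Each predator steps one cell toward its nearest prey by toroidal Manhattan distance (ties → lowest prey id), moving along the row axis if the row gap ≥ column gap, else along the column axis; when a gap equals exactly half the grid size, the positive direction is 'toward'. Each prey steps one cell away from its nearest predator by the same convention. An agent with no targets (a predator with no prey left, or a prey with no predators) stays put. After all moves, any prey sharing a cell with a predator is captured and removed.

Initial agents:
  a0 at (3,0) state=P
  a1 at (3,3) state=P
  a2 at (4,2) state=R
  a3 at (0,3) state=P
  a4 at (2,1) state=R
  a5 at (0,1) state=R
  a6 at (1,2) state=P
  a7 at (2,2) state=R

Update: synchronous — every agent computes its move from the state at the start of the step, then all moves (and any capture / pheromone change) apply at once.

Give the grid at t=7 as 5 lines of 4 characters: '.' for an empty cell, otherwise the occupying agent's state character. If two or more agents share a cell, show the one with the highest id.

t=1: a0@(2,0):P a1@(4,3):P a2@(0,2):R a3@(4,3):P a4@(1,1):R a5@(0,0):R a6@(2,2):P a7@(3,2):R
t=2: a0@(1,0):P a1@(0,3):P a2@(1,2):R a3@(0,3):P a4@(0,1):R a5@(4,0):R a6@(3,2):P a7@(4,2):R
t=3: a0@(1,1):P a1@(1,3):P a3@(1,3):P a4@(4,1):R a5@(3,0):R a6@(4,2):P a7@(0,2):R
t=4: a0@(0,1):P a1@(0,3):P a3@(0,3):P a4@(4,0):R a5@(4,0):R a6@(4,1):P a7@(1,2):R
t=5: a0@(4,1):P a1@(4,3):P a3@(4,3):P a6@(4,0):P a7@(2,2):R
t=6: a0@(3,1):P a1@(3,3):P a3@(3,3):P a6@(3,0):P a7@(1,2):R
t=7: a0@(2,1):P a1@(2,3):P a3@(2,3):P a6@(2,0):P a7@(0,2):R

..R.
....
PP.P
....
....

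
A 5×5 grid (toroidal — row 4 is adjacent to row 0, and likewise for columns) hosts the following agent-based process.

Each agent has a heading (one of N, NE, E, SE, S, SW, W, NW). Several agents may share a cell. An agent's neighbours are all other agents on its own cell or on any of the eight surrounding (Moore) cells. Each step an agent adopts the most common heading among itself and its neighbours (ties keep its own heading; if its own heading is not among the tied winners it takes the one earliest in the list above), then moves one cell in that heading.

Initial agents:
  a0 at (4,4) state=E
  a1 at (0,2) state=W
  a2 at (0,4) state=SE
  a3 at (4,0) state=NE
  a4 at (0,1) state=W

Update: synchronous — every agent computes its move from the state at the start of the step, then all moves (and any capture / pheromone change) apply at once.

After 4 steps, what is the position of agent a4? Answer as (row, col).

(0, 2)

t=1: a0@(4,0):E a1@(0,1):W a2@(1,0):SE a3@(3,1):NE a4@(0,0):W
t=2: a0@(4,4):W a1@(0,0):W a2@(1,4):W a3@(2,2):NE a4@(0,4):W
t=3: a0@(4,3):W a1@(0,4):W a2@(1,3):W a3@(1,3):NE a4@(0,3):W
t=4: a0@(4,2):W a1@(0,3):W a2@(1,2):W a3@(1,2):W a4@(0,2):W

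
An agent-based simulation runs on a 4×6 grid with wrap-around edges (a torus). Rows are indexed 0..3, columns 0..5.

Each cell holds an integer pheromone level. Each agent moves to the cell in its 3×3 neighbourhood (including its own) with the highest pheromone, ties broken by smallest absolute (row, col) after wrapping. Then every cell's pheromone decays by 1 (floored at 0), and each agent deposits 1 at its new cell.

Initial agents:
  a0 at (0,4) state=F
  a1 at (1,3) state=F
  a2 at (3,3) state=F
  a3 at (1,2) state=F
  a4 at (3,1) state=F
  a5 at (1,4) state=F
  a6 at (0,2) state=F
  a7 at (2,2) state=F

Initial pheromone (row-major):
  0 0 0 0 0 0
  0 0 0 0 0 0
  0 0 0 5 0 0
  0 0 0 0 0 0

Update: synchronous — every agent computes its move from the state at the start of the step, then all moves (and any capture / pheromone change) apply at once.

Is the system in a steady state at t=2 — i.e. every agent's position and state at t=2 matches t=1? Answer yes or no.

t=1: a0@(0,3) a1@(2,3) a2@(2,3) a3@(2,3) a4@(0,0) a5@(2,3) a6@(0,1) a7@(2,3) | pheromone: 1 1 0 1 0 0 / 0 0 0 0 0 0 / 0 0 0 9 0 0 / 0 0 0 0 0 0
t=2: a0@(0,3) a1@(2,3) a2@(2,3) a3@(2,3) a4@(0,0) a5@(2,3) a6@(0,0) a7@(2,3) | pheromone: 2 0 0 1 0 0 / 0 0 0 0 0 0 / 0 0 0 13 0 0 / 0 0 0 0 0 0

no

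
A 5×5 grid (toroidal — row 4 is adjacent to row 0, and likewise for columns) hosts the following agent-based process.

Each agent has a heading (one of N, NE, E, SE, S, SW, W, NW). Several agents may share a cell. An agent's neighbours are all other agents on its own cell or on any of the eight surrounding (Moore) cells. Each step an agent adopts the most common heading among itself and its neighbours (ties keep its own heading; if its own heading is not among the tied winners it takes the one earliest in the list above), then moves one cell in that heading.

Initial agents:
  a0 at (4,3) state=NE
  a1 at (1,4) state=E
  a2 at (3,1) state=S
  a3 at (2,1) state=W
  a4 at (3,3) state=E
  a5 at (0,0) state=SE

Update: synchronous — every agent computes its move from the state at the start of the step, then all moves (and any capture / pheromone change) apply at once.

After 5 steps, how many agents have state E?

t=1: a0@(3,4):NE a1@(1,0):E a2@(4,1):S a3@(2,0):W a4@(3,4):E a5@(1,1):SE
t=2: a0@(2,0):NE a1@(1,1):E a2@(0,1):S a3@(2,1):E a4@(3,0):E a5@(2,2):SE
t=3: a0@(2,1):E a1@(1,2):E a2@(1,1):S a3@(2,2):E a4@(3,1):E a5@(2,3):E
t=4: a0@(2,2):E a1@(1,3):E a2@(1,2):E a3@(2,3):E a4@(3,2):E a5@(2,4):E
t=5: a0@(2,3):E a1@(1,4):E a2@(1,3):E a3@(2,4):E a4@(3,3):E a5@(2,0):E

6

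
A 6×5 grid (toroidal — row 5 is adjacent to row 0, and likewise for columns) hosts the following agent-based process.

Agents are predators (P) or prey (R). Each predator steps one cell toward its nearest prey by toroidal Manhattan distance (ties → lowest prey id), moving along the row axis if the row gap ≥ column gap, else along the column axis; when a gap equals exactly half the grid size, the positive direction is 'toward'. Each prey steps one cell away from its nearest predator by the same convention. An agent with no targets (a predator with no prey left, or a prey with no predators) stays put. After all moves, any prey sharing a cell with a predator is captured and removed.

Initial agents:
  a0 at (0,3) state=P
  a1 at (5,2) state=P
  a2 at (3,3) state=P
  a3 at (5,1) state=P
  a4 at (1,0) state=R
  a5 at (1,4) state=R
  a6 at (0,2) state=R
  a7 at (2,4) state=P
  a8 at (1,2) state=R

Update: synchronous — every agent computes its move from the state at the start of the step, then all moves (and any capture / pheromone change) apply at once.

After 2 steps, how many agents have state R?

2

t=1: a0@(0,2):P a1@(0,2):P a2@(2,3):P a3@(0,1):P a4@(0,0):R a5@(0,4):R a7@(1,4):P a8@(2,2):R
t=2: a0@(0,1):P a1@(0,1):P a2@(2,2):P a3@(0,0):P a5@(5,4):R a7@(0,4):P a8@(2,1):R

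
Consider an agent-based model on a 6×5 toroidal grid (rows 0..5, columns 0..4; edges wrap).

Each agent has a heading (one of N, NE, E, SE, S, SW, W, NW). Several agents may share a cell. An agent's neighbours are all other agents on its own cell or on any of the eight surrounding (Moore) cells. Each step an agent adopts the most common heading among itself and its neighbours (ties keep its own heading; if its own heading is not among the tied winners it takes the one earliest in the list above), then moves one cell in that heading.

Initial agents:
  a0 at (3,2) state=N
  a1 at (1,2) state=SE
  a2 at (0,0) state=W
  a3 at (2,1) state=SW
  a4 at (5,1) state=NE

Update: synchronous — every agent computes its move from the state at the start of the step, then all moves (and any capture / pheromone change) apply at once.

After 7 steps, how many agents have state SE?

1

t=1: a0@(2,2):N a1@(2,3):SE a2@(0,4):W a3@(3,0):SW a4@(4,2):NE
t=2: a0@(1,2):N a1@(3,4):SE a2@(0,3):W a3@(4,4):SW a4@(3,3):NE
t=3: a0@(0,2):N a1@(4,0):SE a2@(0,2):W a3@(5,3):SW a4@(2,4):NE
t=4: a0@(5,2):N a1@(5,1):SE a2@(0,1):W a3@(0,2):SW a4@(1,0):NE
t=5: a0@(4,2):N a1@(0,2):SE a2@(0,0):W a3@(1,1):SW a4@(0,1):NE
t=6: a0@(3,2):N a1@(1,3):SE a2@(0,4):W a3@(2,0):SW a4@(5,2):NE
t=7: a0@(2,2):N a1@(2,4):SE a2@(0,3):W a3@(3,4):SW a4@(4,3):NE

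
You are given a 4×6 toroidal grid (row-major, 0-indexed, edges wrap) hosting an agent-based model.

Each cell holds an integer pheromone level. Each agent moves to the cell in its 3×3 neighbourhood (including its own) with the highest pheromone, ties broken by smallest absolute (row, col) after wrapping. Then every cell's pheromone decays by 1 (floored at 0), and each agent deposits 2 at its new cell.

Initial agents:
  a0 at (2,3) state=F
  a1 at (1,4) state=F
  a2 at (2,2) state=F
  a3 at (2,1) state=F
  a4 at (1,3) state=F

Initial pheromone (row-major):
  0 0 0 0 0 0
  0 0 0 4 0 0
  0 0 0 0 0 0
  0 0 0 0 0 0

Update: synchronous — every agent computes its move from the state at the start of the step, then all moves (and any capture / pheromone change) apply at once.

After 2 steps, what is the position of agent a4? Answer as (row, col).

(1, 3)

t=1: a0@(1,3) a1@(1,3) a2@(1,3) a3@(1,0) a4@(1,3) | pheromone: 0 0 0 0 0 0 / 2 0 0 11 0 0 / 0 0 0 0 0 0 / 0 0 0 0 0 0
t=2: a0@(1,3) a1@(1,3) a2@(1,3) a3@(1,0) a4@(1,3) | pheromone: 0 0 0 0 0 0 / 3 0 0 18 0 0 / 0 0 0 0 0 0 / 0 0 0 0 0 0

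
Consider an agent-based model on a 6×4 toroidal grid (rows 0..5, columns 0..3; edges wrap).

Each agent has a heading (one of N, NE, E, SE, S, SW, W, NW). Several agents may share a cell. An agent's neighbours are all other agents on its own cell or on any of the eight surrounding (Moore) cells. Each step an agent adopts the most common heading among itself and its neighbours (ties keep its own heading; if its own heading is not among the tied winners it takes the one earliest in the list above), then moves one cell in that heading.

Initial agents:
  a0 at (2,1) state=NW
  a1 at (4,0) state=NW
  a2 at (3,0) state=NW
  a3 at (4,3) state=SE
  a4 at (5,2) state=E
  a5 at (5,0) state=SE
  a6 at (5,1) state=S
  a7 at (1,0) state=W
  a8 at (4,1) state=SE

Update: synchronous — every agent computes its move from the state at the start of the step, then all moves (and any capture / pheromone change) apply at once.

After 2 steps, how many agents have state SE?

t=1: a0@(1,0):NW a1@(5,1):SE a2@(2,3):NW a3@(5,0):SE a4@(0,3):SE a5@(0,1):SE a6@(0,2):SE a7@(1,3):W a8@(5,2):SE
t=2: a0@(0,3):NW a1@(0,2):SE a2@(1,2):NW a3@(0,1):SE a4@(1,0):SE a5@(1,2):SE a6@(1,3):SE a7@(2,0):SE a8@(0,3):SE

7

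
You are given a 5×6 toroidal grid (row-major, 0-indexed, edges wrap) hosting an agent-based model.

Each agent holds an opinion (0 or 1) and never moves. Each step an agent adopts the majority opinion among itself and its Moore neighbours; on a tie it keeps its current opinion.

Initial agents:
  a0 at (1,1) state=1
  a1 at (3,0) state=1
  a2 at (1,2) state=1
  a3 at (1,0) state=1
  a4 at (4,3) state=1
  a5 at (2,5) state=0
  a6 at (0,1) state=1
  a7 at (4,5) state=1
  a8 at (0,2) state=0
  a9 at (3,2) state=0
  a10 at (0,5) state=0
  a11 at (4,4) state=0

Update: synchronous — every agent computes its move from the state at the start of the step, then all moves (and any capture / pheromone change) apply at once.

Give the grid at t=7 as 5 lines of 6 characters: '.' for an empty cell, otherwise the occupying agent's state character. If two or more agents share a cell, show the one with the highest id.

.11..0
111...
.....1
1.0...
...001

t=1: a0@(1,1):1 a1@(3,0):1 a2@(1,2):1 a3@(1,0):1 a4@(4,3):0 a5@(2,5):1 a6@(0,1):1 a7@(4,5):1 a8@(0,2):1 a9@(3,2):0 a10@(0,5):0 a11@(4,4):0
t=2: (unchanged — steady state)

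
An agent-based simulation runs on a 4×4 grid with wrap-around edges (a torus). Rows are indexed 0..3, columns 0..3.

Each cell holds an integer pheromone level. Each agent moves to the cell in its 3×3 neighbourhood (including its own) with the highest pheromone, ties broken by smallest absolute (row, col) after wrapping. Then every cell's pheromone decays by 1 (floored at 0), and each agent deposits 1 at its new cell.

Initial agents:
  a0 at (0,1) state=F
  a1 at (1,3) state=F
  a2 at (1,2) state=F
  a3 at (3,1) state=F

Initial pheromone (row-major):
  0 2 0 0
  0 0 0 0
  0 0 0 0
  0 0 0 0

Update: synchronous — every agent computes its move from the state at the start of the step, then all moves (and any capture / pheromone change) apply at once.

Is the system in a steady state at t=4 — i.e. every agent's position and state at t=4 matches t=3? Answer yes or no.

yes

t=1: a0@(0,1) a1@(0,0) a2@(0,1) a3@(0,1) | pheromone: 1 4 0 0 / 0 0 0 0 / 0 0 0 0 / 0 0 0 0
t=2: a0@(0,1) a1@(0,1) a2@(0,1) a3@(0,1) | pheromone: 0 7 0 0 / 0 0 0 0 / 0 0 0 0 / 0 0 0 0
t=3: a0@(0,1) a1@(0,1) a2@(0,1) a3@(0,1) | pheromone: 0 10 0 0 / 0 0 0 0 / 0 0 0 0 / 0 0 0 0
t=4: a0@(0,1) a1@(0,1) a2@(0,1) a3@(0,1) | pheromone: 0 13 0 0 / 0 0 0 0 / 0 0 0 0 / 0 0 0 0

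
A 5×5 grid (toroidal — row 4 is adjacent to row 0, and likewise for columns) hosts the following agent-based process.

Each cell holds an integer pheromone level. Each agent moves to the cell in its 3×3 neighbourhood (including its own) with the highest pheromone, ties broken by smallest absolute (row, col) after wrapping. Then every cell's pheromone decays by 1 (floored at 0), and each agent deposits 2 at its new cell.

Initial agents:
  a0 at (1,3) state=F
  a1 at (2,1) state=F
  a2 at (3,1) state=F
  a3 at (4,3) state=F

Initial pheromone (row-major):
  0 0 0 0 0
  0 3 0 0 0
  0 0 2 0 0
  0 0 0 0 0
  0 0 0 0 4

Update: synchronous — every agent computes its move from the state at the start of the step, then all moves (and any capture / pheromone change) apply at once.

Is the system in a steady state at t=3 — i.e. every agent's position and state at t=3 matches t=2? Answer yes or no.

yes

t=1: a0@(2,2) a1@(1,1) a2@(2,2) a3@(4,4) | pheromone: 0 0 0 0 0 / 0 4 0 0 0 / 0 0 5 0 0 / 0 0 0 0 0 / 0 0 0 0 5
t=2: a0@(2,2) a1@(2,2) a2@(2,2) a3@(4,4) | pheromone: 0 0 0 0 0 / 0 3 0 0 0 / 0 0 10 0 0 / 0 0 0 0 0 / 0 0 0 0 6
t=3: a0@(2,2) a1@(2,2) a2@(2,2) a3@(4,4) | pheromone: 0 0 0 0 0 / 0 2 0 0 0 / 0 0 15 0 0 / 0 0 0 0 0 / 0 0 0 0 7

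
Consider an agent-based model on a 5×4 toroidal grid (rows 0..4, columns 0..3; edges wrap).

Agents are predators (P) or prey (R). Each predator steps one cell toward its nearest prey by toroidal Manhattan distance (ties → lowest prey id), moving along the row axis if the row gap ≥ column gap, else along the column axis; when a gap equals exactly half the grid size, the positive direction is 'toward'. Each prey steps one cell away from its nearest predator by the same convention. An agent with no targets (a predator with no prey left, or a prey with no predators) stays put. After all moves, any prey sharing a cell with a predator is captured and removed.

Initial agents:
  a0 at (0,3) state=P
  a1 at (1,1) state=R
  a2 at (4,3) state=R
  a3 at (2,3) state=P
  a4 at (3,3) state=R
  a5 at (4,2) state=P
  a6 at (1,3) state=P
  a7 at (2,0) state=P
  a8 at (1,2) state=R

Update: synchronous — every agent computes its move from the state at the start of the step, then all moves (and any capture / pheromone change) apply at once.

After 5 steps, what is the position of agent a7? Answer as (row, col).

(1, 0)

t=1: a0@(4,3):P a3@(3,3):P a5@(4,3):P a6@(1,2):P a7@(1,0):P a8@(1,1):R
t=2: a0@(0,3):P a3@(2,3):P a5@(0,3):P a6@(1,1):P a7@(1,1):P a8@(1,0):R
t=3: a0@(1,3):P a3@(1,3):P a5@(1,3):P a6@(1,0):P a7@(1,0):P
t=4: (unchanged — steady state)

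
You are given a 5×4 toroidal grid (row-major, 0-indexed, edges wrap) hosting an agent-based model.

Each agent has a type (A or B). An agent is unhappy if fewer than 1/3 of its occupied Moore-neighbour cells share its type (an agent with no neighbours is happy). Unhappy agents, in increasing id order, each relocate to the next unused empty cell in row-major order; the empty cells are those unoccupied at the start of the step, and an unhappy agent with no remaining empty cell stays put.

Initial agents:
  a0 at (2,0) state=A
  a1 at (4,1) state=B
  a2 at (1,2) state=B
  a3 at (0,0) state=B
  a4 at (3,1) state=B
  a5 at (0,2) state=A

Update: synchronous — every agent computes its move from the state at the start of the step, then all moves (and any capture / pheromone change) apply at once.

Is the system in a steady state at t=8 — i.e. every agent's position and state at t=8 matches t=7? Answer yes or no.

t=1: a0@(0,1):A a1@(4,1):B a2@(0,3):B a3@(0,0):B a4@(3,1):B a5@(1,0):A
t=2: (unchanged — steady state)

yes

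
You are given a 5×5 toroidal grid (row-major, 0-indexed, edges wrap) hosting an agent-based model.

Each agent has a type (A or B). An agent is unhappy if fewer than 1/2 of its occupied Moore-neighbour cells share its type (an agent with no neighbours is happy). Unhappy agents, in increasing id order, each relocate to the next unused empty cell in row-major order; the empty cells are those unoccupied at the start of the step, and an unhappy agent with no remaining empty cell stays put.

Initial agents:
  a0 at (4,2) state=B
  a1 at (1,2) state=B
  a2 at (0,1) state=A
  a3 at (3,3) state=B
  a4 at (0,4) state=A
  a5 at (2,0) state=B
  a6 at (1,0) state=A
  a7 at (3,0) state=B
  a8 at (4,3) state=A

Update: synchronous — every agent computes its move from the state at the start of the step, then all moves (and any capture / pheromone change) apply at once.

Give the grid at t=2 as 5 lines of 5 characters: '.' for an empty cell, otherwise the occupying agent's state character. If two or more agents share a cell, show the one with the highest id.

.B.AA
A.BBA
.....
B..B.
.....

t=1: a0@(0,0):B a1@(0,2):B a2@(0,3):A a3@(3,3):B a4@(0,4):A a5@(2,0):B a6@(1,0):A a7@(3,0):B a8@(1,1):A
t=2: a0@(0,1):B a1@(1,2):B a2@(0,3):A a3@(3,3):B a4@(0,4):A a5@(1,3):B a6@(1,0):A a7@(3,0):B a8@(1,4):A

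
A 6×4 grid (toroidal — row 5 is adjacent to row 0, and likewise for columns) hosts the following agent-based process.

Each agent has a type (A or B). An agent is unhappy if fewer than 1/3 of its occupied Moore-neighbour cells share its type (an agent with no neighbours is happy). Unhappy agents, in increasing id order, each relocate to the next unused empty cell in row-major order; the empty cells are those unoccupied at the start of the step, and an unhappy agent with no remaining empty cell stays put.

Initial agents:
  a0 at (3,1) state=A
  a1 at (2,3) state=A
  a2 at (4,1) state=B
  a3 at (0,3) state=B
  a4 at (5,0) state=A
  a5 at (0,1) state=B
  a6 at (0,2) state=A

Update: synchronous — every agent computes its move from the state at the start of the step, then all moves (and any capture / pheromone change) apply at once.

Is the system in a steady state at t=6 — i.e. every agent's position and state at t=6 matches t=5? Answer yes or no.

yes

t=1: a0@(0,0):A a1@(2,3):A a2@(1,0):B a3@(1,1):B a4@(1,2):A a5@(1,3):B a6@(2,0):A
t=2: a0@(0,1):A a1@(2,3):A a2@(1,0):B a3@(0,2):B a4@(1,2):A a5@(0,3):B a6@(2,1):A
t=3: a0@(0,1):A a1@(2,3):A a2@(0,0):B a3@(0,2):B a4@(1,2):A a5@(0,3):B a6@(2,1):A
t=4: (unchanged — steady state)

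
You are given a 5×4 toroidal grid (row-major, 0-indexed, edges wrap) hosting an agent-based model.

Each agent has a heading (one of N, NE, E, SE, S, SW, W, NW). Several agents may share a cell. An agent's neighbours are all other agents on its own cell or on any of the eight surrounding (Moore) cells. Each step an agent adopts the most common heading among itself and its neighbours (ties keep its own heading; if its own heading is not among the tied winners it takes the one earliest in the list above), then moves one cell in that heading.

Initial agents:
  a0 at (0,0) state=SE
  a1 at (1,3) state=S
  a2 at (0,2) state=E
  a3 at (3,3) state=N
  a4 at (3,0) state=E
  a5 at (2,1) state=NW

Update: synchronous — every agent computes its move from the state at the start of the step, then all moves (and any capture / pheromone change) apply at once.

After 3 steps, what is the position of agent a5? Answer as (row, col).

(4, 2)

t=1: a0@(1,1):SE a1@(2,3):S a2@(0,3):E a3@(2,3):N a4@(3,1):E a5@(1,0):NW
t=2: a0@(2,2):SE a1@(3,3):S a2@(0,0):E a3@(1,3):N a4@(3,2):E a5@(0,3):NW
t=3: a0@(3,3):SE a1@(4,3):S a2@(0,1):E a3@(0,3):N a4@(3,3):E a5@(4,2):NW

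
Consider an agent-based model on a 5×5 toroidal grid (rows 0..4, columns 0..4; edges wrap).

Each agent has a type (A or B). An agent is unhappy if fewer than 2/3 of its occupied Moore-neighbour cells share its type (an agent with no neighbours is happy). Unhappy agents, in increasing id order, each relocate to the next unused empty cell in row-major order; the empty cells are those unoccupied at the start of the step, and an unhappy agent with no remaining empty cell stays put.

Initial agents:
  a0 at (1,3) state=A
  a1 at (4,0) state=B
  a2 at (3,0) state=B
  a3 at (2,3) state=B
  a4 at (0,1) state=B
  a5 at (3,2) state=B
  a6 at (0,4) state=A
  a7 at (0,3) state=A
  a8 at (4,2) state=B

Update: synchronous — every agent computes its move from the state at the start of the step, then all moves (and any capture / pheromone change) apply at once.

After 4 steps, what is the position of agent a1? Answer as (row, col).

t=1: a0@(1,3):A a1@(4,0):B a2@(3,0):B a3@(0,0):B a4@(0,1):B a5@(3,2):B a6@(0,4):A a7@(0,3):A a8@(4,2):B
t=2: a0@(1,3):A a1@(4,0):B a2@(3,0):B a3@(0,0):B a4@(0,1):B a5@(3,2):B a6@(0,2):A a7@(0,3):A a8@(4,2):B
t=3: a0@(1,3):A a1@(4,0):B a2@(3,0):B a3@(0,0):B a4@(0,1):B a5@(3,2):B a6@(0,4):A a7@(0,3):A a8@(1,0):B
t=4: a0@(1,3):A a1@(4,0):B a2@(3,0):B a3@(0,0):B a4@(0,1):B a5@(3,2):B a6@(0,2):A a7@(0,3):A a8@(1,0):B

(4, 0)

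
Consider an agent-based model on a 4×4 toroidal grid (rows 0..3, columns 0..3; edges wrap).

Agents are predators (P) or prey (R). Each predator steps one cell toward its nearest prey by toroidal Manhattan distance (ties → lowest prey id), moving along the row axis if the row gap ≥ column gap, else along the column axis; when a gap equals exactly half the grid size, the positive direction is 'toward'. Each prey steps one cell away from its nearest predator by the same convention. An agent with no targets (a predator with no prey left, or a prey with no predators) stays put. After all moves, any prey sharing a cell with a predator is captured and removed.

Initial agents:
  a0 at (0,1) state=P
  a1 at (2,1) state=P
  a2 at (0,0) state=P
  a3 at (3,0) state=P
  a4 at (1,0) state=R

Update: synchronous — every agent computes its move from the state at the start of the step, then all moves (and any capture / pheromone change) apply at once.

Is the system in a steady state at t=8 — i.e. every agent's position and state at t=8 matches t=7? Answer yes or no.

no

t=1: a0@(1,1):P a1@(1,1):P a2@(1,0):P a3@(0,0):P a4@(2,0):R
t=2: a0@(2,1):P a1@(2,1):P a2@(2,0):P a3@(1,0):P a4@(3,0):R
t=3: a0@(3,1):P a1@(3,1):P a2@(3,0):P a3@(2,0):P a4@(0,0):R
t=4: a0@(0,1):P a1@(0,1):P a2@(0,0):P a3@(3,0):P a4@(1,0):R
t=5: a0@(1,1):P a1@(1,1):P a2@(1,0):P a3@(0,0):P a4@(2,0):R
t=6: a0@(2,1):P a1@(2,1):P a2@(2,0):P a3@(1,0):P a4@(3,0):R
t=7: a0@(3,1):P a1@(3,1):P a2@(3,0):P a3@(2,0):P a4@(0,0):R
t=8: a0@(0,1):P a1@(0,1):P a2@(0,0):P a3@(3,0):P a4@(1,0):R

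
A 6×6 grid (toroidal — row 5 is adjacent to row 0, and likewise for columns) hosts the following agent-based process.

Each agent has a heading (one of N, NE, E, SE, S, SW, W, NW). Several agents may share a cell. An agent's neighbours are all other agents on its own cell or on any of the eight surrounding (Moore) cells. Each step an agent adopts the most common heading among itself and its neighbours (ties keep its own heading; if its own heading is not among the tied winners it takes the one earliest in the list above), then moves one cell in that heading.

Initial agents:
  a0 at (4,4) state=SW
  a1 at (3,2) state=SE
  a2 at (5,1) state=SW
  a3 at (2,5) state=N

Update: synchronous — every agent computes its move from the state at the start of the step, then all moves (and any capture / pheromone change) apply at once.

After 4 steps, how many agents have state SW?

2

t=1: a0@(5,3):SW a1@(4,3):SE a2@(0,0):SW a3@(1,5):N
t=2: a0@(0,2):SW a1@(5,4):SE a2@(1,5):SW a3@(0,5):N
t=3: a0@(1,1):SW a1@(0,5):SE a2@(2,4):SW a3@(5,5):N
t=4: a0@(2,0):SW a1@(1,0):SE a2@(3,3):SW a3@(4,5):N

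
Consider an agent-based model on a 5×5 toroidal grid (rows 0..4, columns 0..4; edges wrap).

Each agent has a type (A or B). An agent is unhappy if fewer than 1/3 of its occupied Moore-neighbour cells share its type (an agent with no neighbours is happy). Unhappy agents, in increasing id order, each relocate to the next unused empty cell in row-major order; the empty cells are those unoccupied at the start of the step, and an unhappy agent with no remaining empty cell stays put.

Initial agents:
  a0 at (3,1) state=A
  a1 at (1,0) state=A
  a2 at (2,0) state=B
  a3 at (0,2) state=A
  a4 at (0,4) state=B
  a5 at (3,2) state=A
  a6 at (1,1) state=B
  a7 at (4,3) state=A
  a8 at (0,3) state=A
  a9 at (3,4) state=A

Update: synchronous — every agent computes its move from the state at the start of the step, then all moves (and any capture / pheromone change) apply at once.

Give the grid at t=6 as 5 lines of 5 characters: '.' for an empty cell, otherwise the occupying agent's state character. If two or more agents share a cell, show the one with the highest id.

t=1: a0@(3,1):A a1@(0,0):A a2@(0,1):B a3@(0,2):A a4@(1,2):B a5@(3,2):A a6@(1,1):B a7@(4,3):A a8@(0,3):A a9@(3,4):A
t=2: a0@(3,1):A a1@(0,4):A a2@(0,1):B a3@(0,2):A a4@(1,2):B a5@(3,2):A a6@(1,1):B a7@(4,3):A a8@(0,3):A a9@(3,4):A
t=3: (unchanged — steady state)

.BAAA
.BB..
.....
.AA.A
...A.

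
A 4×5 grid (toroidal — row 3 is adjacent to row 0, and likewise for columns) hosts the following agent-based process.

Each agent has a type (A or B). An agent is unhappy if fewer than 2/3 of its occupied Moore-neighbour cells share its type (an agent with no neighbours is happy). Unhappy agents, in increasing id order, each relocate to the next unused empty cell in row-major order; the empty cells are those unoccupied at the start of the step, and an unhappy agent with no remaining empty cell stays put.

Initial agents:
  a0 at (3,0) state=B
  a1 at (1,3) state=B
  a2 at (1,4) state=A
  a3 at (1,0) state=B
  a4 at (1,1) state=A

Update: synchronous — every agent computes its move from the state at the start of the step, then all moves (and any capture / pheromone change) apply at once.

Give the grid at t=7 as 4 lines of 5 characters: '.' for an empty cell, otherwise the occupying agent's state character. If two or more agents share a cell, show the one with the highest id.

t=1: a0@(3,0):B a1@(0,0):B a2@(0,1):A a3@(0,2):B a4@(0,3):A
t=2: a0@(0,4):B a1@(1,0):B a2@(1,1):A a3@(1,2):B a4@(1,3):A
t=3: a0@(0,0):B a1@(0,1):B a2@(0,2):A a3@(0,3):B a4@(1,4):A
t=4: a0@(0,4):B a1@(1,0):B a2@(1,1):A a3@(1,2):B a4@(1,3):A
t=5: a0@(0,0):B a1@(0,1):B a2@(0,2):A a3@(0,3):B a4@(1,4):A
t=6: a0@(0,4):B a1@(1,0):B a2@(1,1):A a3@(1,2):B a4@(1,3):A
t=7: a0@(0,0):B a1@(0,1):B a2@(0,2):A a3@(0,3):B a4@(1,4):A

BBAB.
....A
.....
.....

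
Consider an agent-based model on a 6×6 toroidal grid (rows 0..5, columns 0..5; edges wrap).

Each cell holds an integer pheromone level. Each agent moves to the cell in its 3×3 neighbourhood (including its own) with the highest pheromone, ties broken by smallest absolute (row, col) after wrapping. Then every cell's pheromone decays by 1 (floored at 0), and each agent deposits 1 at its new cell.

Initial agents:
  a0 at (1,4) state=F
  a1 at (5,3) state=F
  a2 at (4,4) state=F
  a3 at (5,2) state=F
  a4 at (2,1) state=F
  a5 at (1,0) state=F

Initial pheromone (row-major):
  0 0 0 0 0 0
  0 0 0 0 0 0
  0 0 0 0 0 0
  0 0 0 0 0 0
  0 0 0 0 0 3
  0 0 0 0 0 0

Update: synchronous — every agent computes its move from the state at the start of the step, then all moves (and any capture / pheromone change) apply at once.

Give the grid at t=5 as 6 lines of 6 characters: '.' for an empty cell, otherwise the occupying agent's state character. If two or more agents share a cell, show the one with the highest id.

F.....
......
......
......
.....F
......

t=1: a0@(0,3) a1@(0,2) a2@(4,5) a3@(0,1) a4@(1,0) a5@(0,0) | pheromone: 1 1 1 1 0 0 / 1 0 0 0 0 0 / 0 0 0 0 0 0 / 0 0 0 0 0 0 / 0 0 0 0 0 3 / 0 0 0 0 0 0
t=2: a0@(0,2) a1@(0,1) a2@(4,5) a3@(0,0) a4@(0,0) a5@(0,0) | pheromone: 3 1 1 0 0 0 / 0 0 0 0 0 0 / 0 0 0 0 0 0 / 0 0 0 0 0 0 / 0 0 0 0 0 3 / 0 0 0 0 0 0
t=3: a0@(0,1) a1@(0,0) a2@(4,5) a3@(0,0) a4@(0,0) a5@(0,0) | pheromone: 6 1 0 0 0 0 / 0 0 0 0 0 0 / 0 0 0 0 0 0 / 0 0 0 0 0 0 / 0 0 0 0 0 3 / 0 0 0 0 0 0
t=4: a0@(0,0) a1@(0,0) a2@(4,5) a3@(0,0) a4@(0,0) a5@(0,0) | pheromone: 10 0 0 0 0 0 / 0 0 0 0 0 0 / 0 0 0 0 0 0 / 0 0 0 0 0 0 / 0 0 0 0 0 3 / 0 0 0 0 0 0
t=5: a0@(0,0) a1@(0,0) a2@(4,5) a3@(0,0) a4@(0,0) a5@(0,0) | pheromone: 14 0 0 0 0 0 / 0 0 0 0 0 0 / 0 0 0 0 0 0 / 0 0 0 0 0 0 / 0 0 0 0 0 3 / 0 0 0 0 0 0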